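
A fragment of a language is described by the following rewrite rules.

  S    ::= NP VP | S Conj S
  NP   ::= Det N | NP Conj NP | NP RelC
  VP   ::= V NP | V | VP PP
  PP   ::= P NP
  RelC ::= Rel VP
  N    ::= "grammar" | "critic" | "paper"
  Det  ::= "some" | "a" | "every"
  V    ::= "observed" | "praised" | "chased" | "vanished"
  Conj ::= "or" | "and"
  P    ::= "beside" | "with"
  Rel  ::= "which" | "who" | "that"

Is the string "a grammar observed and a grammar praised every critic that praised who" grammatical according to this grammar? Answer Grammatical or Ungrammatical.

Ungrammatical

For S → NP VP, the only prefix that parses as NP is 'a grammar', but the remainder 'observed and a grammar praised every critic that praised who' is not a VP under these rules. The alternative S rule S → S Conj S likewise has no satisfying split.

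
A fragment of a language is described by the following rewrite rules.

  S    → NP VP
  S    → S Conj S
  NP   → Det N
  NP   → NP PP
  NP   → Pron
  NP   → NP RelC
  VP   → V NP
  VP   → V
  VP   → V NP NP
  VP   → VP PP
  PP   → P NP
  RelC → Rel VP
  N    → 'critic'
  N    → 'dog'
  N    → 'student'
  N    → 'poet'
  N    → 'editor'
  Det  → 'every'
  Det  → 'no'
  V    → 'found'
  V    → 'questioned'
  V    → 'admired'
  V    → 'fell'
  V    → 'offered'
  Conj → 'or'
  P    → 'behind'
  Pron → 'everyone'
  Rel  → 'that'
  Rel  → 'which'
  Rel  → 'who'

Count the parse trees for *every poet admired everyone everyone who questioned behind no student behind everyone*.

9

Two of the 9 distinct bracketings:
[S [NP [Det every] [N poet]] [VP [V admired] [NP [Pron everyone]] [NP [NP [NP [Pron everyone]] [RelC [Rel who] [VP [V questioned]]]] [PP [P behind] [NP [NP [Det no] [N student]] [PP [P behind] [NP [Pron everyone]]]]]]]]
[S [NP [Det every] [N poet]] [VP [V admired] [NP [Pron everyone]] [NP [NP [NP [NP [Pron everyone]] [RelC [Rel who] [VP [V questioned]]]] [PP [P behind] [NP [Det no] [N student]]]] [PP [P behind] [NP [Pron everyone]]]]]]
The trees differ in how a recursive rule is bracketed over the same span.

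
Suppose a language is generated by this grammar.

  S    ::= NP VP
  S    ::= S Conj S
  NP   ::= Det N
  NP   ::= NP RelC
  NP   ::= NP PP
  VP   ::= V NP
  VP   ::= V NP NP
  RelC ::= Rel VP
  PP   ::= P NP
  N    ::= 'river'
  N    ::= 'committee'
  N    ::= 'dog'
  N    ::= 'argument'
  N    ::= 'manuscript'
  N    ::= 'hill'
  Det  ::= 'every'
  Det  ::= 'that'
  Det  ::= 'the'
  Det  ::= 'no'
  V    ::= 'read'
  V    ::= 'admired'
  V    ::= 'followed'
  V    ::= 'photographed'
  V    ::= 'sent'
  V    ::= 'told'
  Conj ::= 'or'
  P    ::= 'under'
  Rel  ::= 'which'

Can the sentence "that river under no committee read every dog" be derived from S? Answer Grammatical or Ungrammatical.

S
  NP
    NP
      Det: that
      N: river
    PP
      P: under
      NP
        Det: no
        N: committee
  VP
    V: read
    NP
      Det: every
      N: dog
Each bracket corresponds to one application of a listed rule, so the string is derivable from S.

Grammatical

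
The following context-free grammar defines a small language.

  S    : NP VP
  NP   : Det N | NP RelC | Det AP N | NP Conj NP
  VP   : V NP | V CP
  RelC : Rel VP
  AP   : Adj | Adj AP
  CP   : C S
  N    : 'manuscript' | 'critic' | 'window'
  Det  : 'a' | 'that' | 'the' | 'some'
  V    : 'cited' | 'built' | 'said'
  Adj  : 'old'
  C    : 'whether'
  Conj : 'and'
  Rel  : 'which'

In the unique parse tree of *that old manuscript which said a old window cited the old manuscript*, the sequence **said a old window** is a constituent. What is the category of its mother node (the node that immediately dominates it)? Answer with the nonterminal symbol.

RelC

S
  NP
    NP
      Det: that
      AP
        Adj: old
      N: manuscript
    RelC
      Rel: which
      VP
        V: said
        NP
          Det: a
          AP
            Adj: old
          N: window
  VP
    V: cited
    NP
      Det: the
      AP
        Adj: old
      N: manuscript
The span 'said a old window' is the VP node built by VP → V NP.
Its mother is the RelC built by RelC → Rel VP.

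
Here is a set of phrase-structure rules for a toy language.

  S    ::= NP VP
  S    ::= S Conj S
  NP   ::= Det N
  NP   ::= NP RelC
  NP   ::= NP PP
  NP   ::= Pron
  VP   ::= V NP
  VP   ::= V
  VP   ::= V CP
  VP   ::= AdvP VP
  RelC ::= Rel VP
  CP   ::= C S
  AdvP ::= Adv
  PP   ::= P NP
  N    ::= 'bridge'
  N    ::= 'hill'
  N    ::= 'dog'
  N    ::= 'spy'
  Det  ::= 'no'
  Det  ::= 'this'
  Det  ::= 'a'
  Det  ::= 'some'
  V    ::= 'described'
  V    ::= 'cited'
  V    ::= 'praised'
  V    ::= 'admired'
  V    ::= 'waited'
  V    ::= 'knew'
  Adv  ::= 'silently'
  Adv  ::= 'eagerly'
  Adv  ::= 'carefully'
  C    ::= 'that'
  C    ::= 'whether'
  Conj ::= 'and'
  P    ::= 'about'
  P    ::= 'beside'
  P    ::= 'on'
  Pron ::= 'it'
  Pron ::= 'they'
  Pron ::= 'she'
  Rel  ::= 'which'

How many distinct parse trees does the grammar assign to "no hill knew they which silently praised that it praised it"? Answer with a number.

1

[S [NP [Det no] [N hill]] [VP [V knew] [NP [NP [Pron they]] [RelC [Rel which] [VP [AdvP [Adv silently]] [VP [V praised] [CP [C that] [S [NP [Pron it]] [VP [V praised] [NP [Pron it]]]]]]]]]]]
No rule offers an alternative attachment or grouping for any span, so this is the only derivation.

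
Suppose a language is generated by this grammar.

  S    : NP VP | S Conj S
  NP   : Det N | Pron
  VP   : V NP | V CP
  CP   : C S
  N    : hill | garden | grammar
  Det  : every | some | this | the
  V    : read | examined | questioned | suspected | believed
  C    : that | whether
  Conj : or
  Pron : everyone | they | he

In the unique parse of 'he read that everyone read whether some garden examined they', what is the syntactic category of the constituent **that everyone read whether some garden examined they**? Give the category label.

CP

S
  NP
    Pron: he
  VP
    V: read
    CP
      C: that
      S
        NP
          Pron: everyone
        VP
          V: read
          CP
            C: whether
            S
              NP
                Det: some
                N: garden
              VP
                V: examined
                NP
                  Pron: they
The span 'that everyone read whether some garden examined they' is the CP node built by CP → C S.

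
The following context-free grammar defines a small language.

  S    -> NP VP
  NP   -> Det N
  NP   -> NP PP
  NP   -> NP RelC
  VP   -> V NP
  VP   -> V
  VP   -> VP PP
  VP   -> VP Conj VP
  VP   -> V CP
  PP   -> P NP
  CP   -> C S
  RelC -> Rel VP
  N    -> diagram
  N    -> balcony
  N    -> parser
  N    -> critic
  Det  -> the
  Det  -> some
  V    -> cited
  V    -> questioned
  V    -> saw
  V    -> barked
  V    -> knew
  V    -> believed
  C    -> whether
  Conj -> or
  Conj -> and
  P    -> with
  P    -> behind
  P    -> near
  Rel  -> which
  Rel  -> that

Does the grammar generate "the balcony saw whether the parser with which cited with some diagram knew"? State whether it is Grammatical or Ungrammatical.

Ungrammatical

A P word can never sit immediately before a Rel word in any string this grammar generates, so the substring 'with which' rules out a derivation.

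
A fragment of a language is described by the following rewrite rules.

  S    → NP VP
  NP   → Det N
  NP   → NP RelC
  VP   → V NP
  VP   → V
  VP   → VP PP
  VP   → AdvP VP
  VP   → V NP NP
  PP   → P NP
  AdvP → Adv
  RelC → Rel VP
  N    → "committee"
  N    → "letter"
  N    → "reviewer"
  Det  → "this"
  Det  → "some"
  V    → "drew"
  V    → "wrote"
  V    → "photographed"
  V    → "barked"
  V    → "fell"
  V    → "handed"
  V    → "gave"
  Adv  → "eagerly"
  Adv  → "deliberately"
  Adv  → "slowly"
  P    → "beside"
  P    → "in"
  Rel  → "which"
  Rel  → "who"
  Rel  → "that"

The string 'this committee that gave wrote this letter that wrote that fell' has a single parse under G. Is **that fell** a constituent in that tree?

Yes

[S [NP [NP [Det this] [N committee]] [RelC [Rel that] [VP [V gave]]]] [VP [V wrote] [NP [NP [NP [Det this] [N letter]] [RelC [Rel that] [VP [V wrote]]]] [RelC [Rel that] [VP [V fell]]]]]]
The words 'that fell' are exhaustively dominated by a single RelC node (built by RelC → Rel VP), so they form a constituent.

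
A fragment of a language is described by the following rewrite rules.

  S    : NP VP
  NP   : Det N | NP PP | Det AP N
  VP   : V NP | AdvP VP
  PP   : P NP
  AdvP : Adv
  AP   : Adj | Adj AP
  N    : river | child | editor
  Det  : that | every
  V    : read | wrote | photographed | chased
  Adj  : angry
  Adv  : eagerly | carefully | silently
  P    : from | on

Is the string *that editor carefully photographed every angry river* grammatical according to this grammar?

Grammatical

[S [NP [Det that] [N editor]] [VP [AdvP [Adv carefully]] [VP [V photographed] [NP [Det every] [AP [Adj angry]] [N river]]]]]
The bracketing above is licensed at every node by one of the given productions, with S at the root.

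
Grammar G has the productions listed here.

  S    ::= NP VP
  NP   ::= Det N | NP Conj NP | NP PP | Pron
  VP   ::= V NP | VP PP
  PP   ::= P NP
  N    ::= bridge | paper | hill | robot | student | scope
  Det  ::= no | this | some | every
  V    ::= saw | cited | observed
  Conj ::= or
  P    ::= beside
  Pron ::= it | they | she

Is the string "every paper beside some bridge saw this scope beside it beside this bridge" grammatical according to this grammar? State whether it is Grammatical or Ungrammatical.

Grammatical

[S [NP [NP [Det every] [N paper]] [PP [P beside] [NP [Det some] [N bridge]]]] [VP [V saw] [NP [NP [Det this] [N scope]] [PP [P beside] [NP [NP [Pron it]] [PP [P beside] [NP [Det this] [N bridge]]]]]]]]
The bracketing above is licensed at every node by one of the given productions, with S at the root.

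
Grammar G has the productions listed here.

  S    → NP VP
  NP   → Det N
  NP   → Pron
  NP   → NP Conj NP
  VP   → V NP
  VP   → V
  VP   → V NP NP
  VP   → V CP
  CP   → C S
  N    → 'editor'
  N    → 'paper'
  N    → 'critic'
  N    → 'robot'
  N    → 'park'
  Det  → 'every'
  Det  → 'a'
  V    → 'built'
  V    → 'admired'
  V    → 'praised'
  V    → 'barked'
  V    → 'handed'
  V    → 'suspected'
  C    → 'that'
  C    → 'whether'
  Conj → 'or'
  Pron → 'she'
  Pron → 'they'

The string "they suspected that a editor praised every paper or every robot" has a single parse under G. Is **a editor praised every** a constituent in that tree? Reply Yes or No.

[S [NP [Pron they]] [VP [V suspected] [CP [C that] [S [NP [Det a] [N editor]] [VP [V praised] [NP [NP [Det every] [N paper]] [Conj or] [NP [Det every] [N robot]]]]]]]]
The smallest constituent containing 'a editor praised every' is the S spanning 'a editor praised every paper or every robot'; no single node in the tree dominates exactly the given words.

No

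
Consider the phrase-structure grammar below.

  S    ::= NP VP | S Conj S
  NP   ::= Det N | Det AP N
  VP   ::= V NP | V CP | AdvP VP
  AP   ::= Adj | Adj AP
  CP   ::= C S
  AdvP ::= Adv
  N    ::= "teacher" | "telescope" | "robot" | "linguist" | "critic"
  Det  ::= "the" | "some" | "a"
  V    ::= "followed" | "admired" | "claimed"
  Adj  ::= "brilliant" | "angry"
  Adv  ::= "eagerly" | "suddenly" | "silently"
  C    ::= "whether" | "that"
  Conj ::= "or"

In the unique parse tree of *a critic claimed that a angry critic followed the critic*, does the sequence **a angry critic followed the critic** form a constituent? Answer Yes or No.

[S [NP [Det a] [N critic]] [VP [V claimed] [CP [C that] [S [NP [Det a] [AP [Adj angry]] [N critic]] [VP [V followed] [NP [Det the] [N critic]]]]]]]
The words 'a angry critic followed the critic' are exhaustively dominated by a single S node (built by S → NP VP), so they form a constituent.

Yes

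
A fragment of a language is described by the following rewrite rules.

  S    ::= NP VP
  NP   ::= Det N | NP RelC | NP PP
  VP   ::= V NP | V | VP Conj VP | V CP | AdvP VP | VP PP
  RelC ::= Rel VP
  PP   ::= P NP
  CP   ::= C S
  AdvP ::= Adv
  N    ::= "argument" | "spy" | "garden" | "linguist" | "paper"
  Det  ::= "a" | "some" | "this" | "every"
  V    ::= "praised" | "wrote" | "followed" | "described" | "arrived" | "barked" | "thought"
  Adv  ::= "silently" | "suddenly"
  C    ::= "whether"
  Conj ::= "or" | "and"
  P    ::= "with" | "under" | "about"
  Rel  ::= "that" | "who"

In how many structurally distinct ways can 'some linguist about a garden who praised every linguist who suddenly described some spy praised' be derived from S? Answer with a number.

5

Two of the 5 distinct bracketings:
[S [NP [NP [NP [Det some] [N linguist]] [PP [P about] [NP [Det a] [N garden]]]] [RelC [Rel who] [VP [V praised] [NP [NP [Det every] [N linguist]] [RelC [Rel who] [VP [AdvP [Adv suddenly]] [VP [V described] [NP [Det some] [N spy]]]]]]]]] [VP [V praised]]]
[S [NP [NP [NP [NP [Det some] [N linguist]] [PP [P about] [NP [Det a] [N garden]]]] [RelC [Rel who] [VP [V praised] [NP [Det every] [N linguist]]]]] [RelC [Rel who] [VP [AdvP [Adv suddenly]] [VP [V described] [NP [Det some] [N spy]]]]]] [VP [V praised]]]
The trees differ in how a recursive rule is bracketed over the same span.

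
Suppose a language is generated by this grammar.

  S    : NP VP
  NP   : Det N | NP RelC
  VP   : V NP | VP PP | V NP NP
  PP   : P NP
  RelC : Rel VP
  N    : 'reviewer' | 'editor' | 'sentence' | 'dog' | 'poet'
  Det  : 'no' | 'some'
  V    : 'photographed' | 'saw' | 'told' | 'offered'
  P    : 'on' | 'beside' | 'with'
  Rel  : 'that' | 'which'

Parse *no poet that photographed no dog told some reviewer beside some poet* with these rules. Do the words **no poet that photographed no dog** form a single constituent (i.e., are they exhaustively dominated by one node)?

[S [NP [NP [Det no] [N poet]] [RelC [Rel that] [VP [V photographed] [NP [Det no] [N dog]]]]] [VP [VP [V told] [NP [Det some] [N reviewer]]] [PP [P beside] [NP [Det some] [N poet]]]]]
The words 'no poet that photographed no dog' are exhaustively dominated by a single NP node (built by NP → NP RelC), so they form a constituent.

Yes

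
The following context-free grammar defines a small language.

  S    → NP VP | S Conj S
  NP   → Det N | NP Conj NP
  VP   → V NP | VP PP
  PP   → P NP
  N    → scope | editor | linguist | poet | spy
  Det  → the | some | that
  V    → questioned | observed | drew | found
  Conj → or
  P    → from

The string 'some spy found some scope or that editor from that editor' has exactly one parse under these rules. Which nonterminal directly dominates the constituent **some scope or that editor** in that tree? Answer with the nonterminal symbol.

[S [NP [Det some] [N spy]] [VP [VP [V found] [NP [NP [Det some] [N scope]] [Conj or] [NP [Det that] [N editor]]]] [PP [P from] [NP [Det that] [N editor]]]]]
The span 'some scope or that editor' is the NP node built by NP → NP Conj NP.
Its mother is the VP built by VP → V NP.

VP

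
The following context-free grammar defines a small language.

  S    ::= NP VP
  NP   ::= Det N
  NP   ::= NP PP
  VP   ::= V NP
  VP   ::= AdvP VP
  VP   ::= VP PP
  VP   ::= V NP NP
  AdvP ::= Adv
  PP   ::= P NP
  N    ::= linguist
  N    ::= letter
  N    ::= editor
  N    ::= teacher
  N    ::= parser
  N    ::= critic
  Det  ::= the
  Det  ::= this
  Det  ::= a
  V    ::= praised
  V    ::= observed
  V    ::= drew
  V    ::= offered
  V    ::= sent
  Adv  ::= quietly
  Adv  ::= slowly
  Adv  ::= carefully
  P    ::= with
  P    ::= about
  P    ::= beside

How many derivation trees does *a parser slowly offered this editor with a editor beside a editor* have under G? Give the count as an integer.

9

Two of the 9 distinct bracketings:
[S [NP [Det a] [N parser]] [VP [AdvP [Adv slowly]] [VP [V offered] [NP [NP [Det this] [N editor]] [PP [P with] [NP [NP [Det a] [N editor]] [PP [P beside] [NP [Det a] [N editor]]]]]]]]]
[S [NP [Det a] [N parser]] [VP [AdvP [Adv slowly]] [VP [V offered] [NP [NP [NP [Det this] [N editor]] [PP [P with] [NP [Det a] [N editor]]]] [PP [P beside] [NP [Det a] [N editor]]]]]]]
The trees differ in how a recursive rule is bracketed over the same span.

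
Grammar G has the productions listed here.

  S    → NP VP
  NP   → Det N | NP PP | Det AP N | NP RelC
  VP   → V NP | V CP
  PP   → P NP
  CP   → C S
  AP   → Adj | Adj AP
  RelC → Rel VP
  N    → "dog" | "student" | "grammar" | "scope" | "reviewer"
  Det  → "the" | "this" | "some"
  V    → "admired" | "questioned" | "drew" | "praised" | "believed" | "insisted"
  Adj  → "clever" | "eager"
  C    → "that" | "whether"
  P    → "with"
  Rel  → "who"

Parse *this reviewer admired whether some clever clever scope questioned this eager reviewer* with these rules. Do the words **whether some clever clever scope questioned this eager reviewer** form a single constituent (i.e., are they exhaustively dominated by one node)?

Yes

[S [NP [Det this] [N reviewer]] [VP [V admired] [CP [C whether] [S [NP [Det some] [AP [Adj clever] [AP [Adj clever]]] [N scope]] [VP [V questioned] [NP [Det this] [AP [Adj eager]] [N reviewer]]]]]]]
The words 'whether some clever clever scope questioned this eager reviewer' are exhaustively dominated by a single CP node (built by CP → C S), so they form a constituent.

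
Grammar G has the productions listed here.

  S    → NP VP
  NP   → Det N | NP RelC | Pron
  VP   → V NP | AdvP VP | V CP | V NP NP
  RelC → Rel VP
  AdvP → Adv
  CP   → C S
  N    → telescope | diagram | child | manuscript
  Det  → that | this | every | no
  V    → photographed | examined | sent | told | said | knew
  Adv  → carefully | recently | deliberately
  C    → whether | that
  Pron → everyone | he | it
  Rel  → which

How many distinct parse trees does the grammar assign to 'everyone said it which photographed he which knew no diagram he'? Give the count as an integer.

5

Two of the 5 distinct bracketings:
[S [NP [Pron everyone]] [VP [V said] [NP [NP [Pron it]] [RelC [Rel which] [VP [V photographed] [NP [NP [Pron he]] [RelC [Rel which] [VP [V knew] [NP [Det no] [N diagram]] [NP [Pron he]]]]]]]]]]
[S [NP [Pron everyone]] [VP [V said] [NP [NP [Pron it]] [RelC [Rel which] [VP [V photographed] [NP [NP [Pron he]] [RelC [Rel which] [VP [V knew] [NP [Det no] [N diagram]]]]] [NP [Pron he]]]]]]]
The trees differ in how a recursive rule is bracketed over the same span.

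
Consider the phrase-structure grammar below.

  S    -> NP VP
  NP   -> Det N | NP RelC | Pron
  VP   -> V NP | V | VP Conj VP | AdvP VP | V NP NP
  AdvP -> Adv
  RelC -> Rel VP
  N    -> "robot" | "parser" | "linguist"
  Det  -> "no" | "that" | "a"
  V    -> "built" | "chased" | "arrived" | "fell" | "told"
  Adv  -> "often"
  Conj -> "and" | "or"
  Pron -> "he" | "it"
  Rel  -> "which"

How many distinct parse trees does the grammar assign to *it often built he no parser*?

[S [NP [Pron it]] [VP [AdvP [Adv often]] [VP [V built] [NP [Pron he]] [NP [Det no] [N parser]]]]]
No rule offers an alternative attachment or grouping for any span, so this is the only derivation.

1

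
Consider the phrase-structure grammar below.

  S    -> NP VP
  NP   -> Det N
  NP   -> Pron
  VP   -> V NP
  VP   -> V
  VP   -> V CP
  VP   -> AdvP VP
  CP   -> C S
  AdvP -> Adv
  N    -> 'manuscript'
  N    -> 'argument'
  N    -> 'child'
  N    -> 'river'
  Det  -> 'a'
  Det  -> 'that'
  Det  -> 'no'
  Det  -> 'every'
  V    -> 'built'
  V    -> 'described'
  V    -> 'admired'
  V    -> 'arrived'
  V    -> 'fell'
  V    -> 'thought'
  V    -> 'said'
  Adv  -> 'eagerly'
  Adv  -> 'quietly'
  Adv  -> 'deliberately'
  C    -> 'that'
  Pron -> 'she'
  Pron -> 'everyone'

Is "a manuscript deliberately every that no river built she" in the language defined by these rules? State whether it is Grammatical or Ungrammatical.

An Adv word can never sit immediately before a Det word in any string this grammar generates, so the substring 'deliberately every' rules out a derivation.

Ungrammatical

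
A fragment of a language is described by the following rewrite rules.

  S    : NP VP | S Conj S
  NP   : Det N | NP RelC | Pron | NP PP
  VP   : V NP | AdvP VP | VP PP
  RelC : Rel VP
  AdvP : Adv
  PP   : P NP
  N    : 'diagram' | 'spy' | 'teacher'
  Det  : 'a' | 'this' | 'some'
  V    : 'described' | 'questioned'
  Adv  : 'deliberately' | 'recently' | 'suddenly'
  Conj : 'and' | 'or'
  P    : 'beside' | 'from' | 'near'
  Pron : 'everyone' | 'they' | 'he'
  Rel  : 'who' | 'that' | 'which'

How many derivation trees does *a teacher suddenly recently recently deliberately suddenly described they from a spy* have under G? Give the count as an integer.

7

Two of the 7 distinct bracketings:
[S [NP [Det a] [N teacher]] [VP [AdvP [Adv suddenly]] [VP [AdvP [Adv recently]] [VP [AdvP [Adv recently]] [VP [AdvP [Adv deliberately]] [VP [AdvP [Adv suddenly]] [VP [V described] [NP [NP [Pron they]] [PP [P from] [NP [Det a] [N spy]]]]]]]]]]]
[S [NP [Det a] [N teacher]] [VP [AdvP [Adv suddenly]] [VP [AdvP [Adv recently]] [VP [AdvP [Adv recently]] [VP [AdvP [Adv deliberately]] [VP [AdvP [Adv suddenly]] [VP [VP [V described] [NP [Pron they]]] [PP [P from] [NP [Det a] [N spy]]]]]]]]]]
The difference turns on whether NP → NP PP is used at the relevant span, versus an alternative expansion of NP.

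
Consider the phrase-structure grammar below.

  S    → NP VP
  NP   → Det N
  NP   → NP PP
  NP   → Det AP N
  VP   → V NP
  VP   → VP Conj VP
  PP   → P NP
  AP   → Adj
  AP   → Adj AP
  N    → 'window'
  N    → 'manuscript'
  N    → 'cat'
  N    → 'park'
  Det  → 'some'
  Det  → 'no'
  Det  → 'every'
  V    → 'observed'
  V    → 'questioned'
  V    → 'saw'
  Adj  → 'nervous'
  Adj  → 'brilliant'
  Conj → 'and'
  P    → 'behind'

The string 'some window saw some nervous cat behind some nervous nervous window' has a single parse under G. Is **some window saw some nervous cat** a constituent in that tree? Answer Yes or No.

[S [NP [Det some] [N window]] [VP [V saw] [NP [NP [Det some] [AP [Adj nervous]] [N cat]] [PP [P behind] [NP [Det some] [AP [Adj nervous] [AP [Adj nervous]]] [N window]]]]]]
The smallest constituent containing 'some window saw some nervous cat' is the S spanning 'some window saw some nervous cat behind some nervous nervous window'; no single node in the tree dominates exactly the given words.

No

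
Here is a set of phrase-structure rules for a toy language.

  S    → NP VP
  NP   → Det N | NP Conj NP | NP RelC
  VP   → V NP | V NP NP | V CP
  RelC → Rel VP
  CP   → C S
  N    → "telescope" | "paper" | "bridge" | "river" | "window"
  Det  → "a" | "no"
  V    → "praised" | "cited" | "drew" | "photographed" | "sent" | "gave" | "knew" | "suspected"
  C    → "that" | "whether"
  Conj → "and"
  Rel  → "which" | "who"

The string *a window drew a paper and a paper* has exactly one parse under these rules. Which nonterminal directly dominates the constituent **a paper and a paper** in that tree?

[S [NP [Det a] [N window]] [VP [V drew] [NP [NP [Det a] [N paper]] [Conj and] [NP [Det a] [N paper]]]]]
The span 'a paper and a paper' is the NP node built by NP → NP Conj NP.
Its mother is the VP built by VP → V NP.

VP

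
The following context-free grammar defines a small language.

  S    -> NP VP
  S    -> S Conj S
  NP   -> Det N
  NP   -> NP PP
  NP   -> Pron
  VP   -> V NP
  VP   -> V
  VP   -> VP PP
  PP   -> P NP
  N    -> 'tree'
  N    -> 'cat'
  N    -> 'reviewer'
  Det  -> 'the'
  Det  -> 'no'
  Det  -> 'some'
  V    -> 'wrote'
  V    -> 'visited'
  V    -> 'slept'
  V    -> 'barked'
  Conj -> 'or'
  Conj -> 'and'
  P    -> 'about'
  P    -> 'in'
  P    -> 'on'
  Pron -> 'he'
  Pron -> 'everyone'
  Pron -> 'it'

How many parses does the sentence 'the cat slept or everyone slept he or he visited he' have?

2

The two bracketings:
[S [S [NP [Det the] [N cat]] [VP [V slept]]] [Conj or] [S [S [NP [Pron everyone]] [VP [V slept] [NP [Pron he]]]] [Conj or] [S [NP [Pron he]] [VP [V visited] [NP [Pron he]]]]]]
[S [S [S [NP [Det the] [N cat]] [VP [V slept]]] [Conj or] [S [NP [Pron everyone]] [VP [V slept] [NP [Pron he]]]]] [Conj or] [S [NP [Pron he]] [VP [V visited] [NP [Pron he]]]]]
The trees differ in how a recursive rule is bracketed over the same span.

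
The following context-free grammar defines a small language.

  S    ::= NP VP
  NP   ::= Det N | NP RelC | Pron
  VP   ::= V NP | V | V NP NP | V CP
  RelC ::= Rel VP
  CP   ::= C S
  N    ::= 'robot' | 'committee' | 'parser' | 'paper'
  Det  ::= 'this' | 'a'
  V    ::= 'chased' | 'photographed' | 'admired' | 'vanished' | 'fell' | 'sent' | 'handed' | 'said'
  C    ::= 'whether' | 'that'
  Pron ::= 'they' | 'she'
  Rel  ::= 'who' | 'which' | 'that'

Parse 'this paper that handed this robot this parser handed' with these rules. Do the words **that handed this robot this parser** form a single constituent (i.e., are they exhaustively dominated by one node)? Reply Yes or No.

Yes

[S [NP [NP [Det this] [N paper]] [RelC [Rel that] [VP [V handed] [NP [Det this] [N robot]] [NP [Det this] [N parser]]]]] [VP [V handed]]]
The words 'that handed this robot this parser' are exhaustively dominated by a single RelC node (built by RelC → Rel VP), so they form a constituent.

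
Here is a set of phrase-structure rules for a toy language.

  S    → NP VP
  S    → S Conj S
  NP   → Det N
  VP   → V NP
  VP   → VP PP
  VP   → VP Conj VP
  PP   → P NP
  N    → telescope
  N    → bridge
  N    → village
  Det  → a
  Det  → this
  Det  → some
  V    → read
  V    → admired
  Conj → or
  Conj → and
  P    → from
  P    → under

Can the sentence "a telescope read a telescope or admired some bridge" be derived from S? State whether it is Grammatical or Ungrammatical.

S
  NP
    Det: a
    N: telescope
  VP
    VP
      V: read
      NP
        Det: a
        N: telescope
    Conj: or
    VP
      V: admired
      NP
        Det: some
        N: bridge
The bracketing above is licensed at every node by one of the given productions, with S at the root.

Grammatical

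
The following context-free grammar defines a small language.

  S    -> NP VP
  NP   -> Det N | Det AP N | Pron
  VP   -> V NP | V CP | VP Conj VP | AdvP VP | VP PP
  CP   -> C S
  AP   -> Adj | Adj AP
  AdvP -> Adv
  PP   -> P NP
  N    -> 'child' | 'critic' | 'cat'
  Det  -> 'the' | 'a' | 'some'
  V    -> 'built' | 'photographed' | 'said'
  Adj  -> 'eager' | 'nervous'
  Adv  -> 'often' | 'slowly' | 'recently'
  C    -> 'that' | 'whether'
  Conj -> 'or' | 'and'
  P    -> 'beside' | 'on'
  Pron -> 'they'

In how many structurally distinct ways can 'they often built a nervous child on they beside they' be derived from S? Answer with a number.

3

Two of the 3 distinct bracketings:
[S [NP [Pron they]] [VP [AdvP [Adv often]] [VP [VP [VP [V built] [NP [Det a] [AP [Adj nervous]] [N child]]] [PP [P on] [NP [Pron they]]]] [PP [P beside] [NP [Pron they]]]]]]
[S [NP [Pron they]] [VP [VP [AdvP [Adv often]] [VP [VP [V built] [NP [Det a] [AP [Adj nervous]] [N child]]] [PP [P on] [NP [Pron they]]]]] [PP [P beside] [NP [Pron they]]]]]
The trees differ in how a recursive rule is bracketed over the same span.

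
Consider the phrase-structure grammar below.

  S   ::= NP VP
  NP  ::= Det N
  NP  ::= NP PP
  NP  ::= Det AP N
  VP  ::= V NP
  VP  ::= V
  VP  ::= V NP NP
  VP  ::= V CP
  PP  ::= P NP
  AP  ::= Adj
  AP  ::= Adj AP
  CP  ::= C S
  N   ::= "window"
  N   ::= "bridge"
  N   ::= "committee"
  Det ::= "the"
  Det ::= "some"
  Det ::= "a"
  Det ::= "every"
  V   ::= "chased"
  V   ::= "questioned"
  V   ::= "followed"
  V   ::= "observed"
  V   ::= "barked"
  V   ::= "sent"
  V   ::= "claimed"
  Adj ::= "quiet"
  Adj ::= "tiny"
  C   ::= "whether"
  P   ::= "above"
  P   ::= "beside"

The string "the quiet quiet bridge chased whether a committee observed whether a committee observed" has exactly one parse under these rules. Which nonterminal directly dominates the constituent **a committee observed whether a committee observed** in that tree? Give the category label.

[S [NP [Det the] [AP [Adj quiet] [AP [Adj quiet]]] [N bridge]] [VP [V chased] [CP [C whether] [S [NP [Det a] [N committee]] [VP [V observed] [CP [C whether] [S [NP [Det a] [N committee]] [VP [V observed]]]]]]]]]
The span 'a committee observed whether a committee observed' is the S node built by S → NP VP.
Its mother is the CP built by CP → C S.

CP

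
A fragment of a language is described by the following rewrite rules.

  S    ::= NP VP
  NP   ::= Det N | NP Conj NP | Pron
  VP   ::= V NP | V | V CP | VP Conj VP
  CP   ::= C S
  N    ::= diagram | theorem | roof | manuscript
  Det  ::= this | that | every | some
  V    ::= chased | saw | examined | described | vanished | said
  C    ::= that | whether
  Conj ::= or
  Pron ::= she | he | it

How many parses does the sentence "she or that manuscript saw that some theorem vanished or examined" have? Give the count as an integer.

2

The two bracketings:
[S [NP [NP [Pron she]] [Conj or] [NP [Det that] [N manuscript]]] [VP [V saw] [CP [C that] [S [NP [Det some] [N theorem]] [VP [VP [V vanished]] [Conj or] [VP [V examined]]]]]]]
[S [NP [NP [Pron she]] [Conj or] [NP [Det that] [N manuscript]]] [VP [VP [V saw] [CP [C that] [S [NP [Det some] [N theorem]] [VP [V vanished]]]]] [Conj or] [VP [V examined]]]]
The trees differ in how a recursive rule is bracketed over the same span.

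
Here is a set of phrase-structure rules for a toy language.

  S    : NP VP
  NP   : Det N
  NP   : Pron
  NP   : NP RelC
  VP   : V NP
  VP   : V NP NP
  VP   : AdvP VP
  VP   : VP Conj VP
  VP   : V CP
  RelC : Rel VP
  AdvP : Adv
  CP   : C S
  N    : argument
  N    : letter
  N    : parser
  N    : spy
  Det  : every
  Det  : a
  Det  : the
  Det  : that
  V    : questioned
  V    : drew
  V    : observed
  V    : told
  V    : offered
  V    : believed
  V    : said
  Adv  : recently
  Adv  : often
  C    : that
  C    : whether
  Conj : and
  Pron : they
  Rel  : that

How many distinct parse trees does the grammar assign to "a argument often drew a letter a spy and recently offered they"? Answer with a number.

The two bracketings:
[S [NP [Det a] [N argument]] [VP [AdvP [Adv often]] [VP [VP [V drew] [NP [Det a] [N letter]] [NP [Det a] [N spy]]] [Conj and] [VP [AdvP [Adv recently]] [VP [V offered] [NP [Pron they]]]]]]]
[S [NP [Det a] [N argument]] [VP [VP [AdvP [Adv often]] [VP [V drew] [NP [Det a] [N letter]] [NP [Det a] [N spy]]]] [Conj and] [VP [AdvP [Adv recently]] [VP [V offered] [NP [Pron they]]]]]]
The trees differ in how a recursive rule is bracketed over the same span.

2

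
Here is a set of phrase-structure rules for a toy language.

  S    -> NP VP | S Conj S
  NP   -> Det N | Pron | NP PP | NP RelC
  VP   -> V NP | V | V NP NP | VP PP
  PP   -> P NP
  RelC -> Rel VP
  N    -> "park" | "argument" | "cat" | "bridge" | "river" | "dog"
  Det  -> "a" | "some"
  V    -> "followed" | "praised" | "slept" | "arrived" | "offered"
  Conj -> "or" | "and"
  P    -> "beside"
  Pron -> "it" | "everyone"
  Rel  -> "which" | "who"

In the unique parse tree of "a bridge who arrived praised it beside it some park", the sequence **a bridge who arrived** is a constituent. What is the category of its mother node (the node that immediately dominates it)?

S

S
  NP
    NP
      Det: a
      N: bridge
    RelC
      Rel: who
      VP
        V: arrived
  VP
    V: praised
    NP
      NP
        Pron: it
      PP
        P: beside
        NP
          Pron: it
    NP
      Det: some
      N: park
The span 'a bridge who arrived' is the NP node built by NP → NP RelC.
Its mother is the S built by S → NP VP.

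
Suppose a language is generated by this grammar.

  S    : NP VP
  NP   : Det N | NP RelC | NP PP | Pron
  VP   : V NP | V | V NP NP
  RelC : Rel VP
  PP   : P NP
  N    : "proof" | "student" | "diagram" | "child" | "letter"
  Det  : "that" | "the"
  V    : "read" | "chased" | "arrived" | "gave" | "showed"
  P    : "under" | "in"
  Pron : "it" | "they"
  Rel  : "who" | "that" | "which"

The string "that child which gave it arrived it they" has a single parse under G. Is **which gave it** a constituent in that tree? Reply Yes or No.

[S [NP [NP [Det that] [N child]] [RelC [Rel which] [VP [V gave] [NP [Pron it]]]]] [VP [V arrived] [NP [Pron it]] [NP [Pron they]]]]
The words 'which gave it' are exhaustively dominated by a single RelC node (built by RelC → Rel VP), so they form a constituent.

Yes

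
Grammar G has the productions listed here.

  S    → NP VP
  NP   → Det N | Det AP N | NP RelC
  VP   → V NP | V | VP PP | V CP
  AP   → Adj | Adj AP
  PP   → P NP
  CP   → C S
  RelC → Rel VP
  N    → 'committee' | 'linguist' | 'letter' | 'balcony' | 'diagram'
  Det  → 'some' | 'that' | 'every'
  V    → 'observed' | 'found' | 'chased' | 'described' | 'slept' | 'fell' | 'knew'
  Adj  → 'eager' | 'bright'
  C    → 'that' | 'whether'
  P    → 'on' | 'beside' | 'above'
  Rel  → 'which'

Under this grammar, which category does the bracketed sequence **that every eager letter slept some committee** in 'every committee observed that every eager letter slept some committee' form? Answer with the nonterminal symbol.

S
  NP
    Det: every
    N: committee
  VP
    V: observed
    CP
      C: that
      S
        NP
          Det: every
          AP
            Adj: eager
          N: letter
        VP
          V: slept
          NP
            Det: some
            N: committee
The span 'that every eager letter slept some committee' is the CP node built by CP → C S.

CP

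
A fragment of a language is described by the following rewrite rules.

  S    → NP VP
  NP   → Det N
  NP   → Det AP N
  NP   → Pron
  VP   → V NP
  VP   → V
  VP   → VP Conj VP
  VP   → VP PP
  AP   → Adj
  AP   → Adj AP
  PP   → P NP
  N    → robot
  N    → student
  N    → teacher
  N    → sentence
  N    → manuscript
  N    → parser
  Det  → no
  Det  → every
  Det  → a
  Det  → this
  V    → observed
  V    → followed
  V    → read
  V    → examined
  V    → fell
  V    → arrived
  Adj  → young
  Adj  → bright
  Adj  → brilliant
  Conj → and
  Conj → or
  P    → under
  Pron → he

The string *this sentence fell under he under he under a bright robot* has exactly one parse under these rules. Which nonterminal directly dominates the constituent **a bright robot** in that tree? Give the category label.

S
  NP
    Det: this
    N: sentence
  VP
    VP
      VP
        VP
          V: fell
        PP
          P: under
          NP
            Pron: he
      PP
        P: under
        NP
          Pron: he
    PP
      P: under
      NP
        Det: a
        AP
          Adj: bright
        N: robot
The span 'a bright robot' is the NP node built by NP → Det AP N.
Its mother is the PP built by PP → P NP.

PP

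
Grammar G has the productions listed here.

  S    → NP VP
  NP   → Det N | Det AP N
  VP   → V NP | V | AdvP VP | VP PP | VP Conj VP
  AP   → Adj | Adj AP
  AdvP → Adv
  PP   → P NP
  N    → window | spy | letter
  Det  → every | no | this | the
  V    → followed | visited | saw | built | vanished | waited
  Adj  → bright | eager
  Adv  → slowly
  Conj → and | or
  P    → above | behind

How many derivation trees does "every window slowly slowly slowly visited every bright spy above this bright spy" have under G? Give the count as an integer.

4

Two of the 4 distinct bracketings:
[S [NP [Det every] [N window]] [VP [AdvP [Adv slowly]] [VP [AdvP [Adv slowly]] [VP [AdvP [Adv slowly]] [VP [VP [V visited] [NP [Det every] [AP [Adj bright]] [N spy]]] [PP [P above] [NP [Det this] [AP [Adj bright]] [N spy]]]]]]]]
[S [NP [Det every] [N window]] [VP [AdvP [Adv slowly]] [VP [AdvP [Adv slowly]] [VP [VP [AdvP [Adv slowly]] [VP [V visited] [NP [Det every] [AP [Adj bright]] [N spy]]]] [PP [P above] [NP [Det this] [AP [Adj bright]] [N spy]]]]]]]
The trees differ in how a recursive rule is bracketed over the same span.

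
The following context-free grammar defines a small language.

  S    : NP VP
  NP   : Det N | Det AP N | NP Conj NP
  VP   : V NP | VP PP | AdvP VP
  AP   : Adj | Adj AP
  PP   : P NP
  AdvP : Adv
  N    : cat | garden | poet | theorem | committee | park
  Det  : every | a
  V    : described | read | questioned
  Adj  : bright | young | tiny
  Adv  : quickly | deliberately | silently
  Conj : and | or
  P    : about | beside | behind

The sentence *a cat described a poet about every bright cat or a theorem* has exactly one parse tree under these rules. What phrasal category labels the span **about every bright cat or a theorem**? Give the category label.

[S [NP [Det a] [N cat]] [VP [VP [V described] [NP [Det a] [N poet]]] [PP [P about] [NP [NP [Det every] [AP [Adj bright]] [N cat]] [Conj or] [NP [Det a] [N theorem]]]]]]
The span 'about every bright cat or a theorem' is the PP node built by PP → P NP.

PP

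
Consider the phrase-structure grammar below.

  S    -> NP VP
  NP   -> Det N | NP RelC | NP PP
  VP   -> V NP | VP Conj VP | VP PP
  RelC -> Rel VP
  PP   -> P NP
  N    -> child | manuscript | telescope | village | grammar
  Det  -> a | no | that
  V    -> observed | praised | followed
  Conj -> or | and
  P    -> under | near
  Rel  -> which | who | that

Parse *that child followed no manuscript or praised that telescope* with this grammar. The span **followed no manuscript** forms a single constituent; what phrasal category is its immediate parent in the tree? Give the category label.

S
  NP
    Det: that
    N: child
  VP
    VP
      V: followed
      NP
        Det: no
        N: manuscript
    Conj: or
    VP
      V: praised
      NP
        Det: that
        N: telescope
The span 'followed no manuscript' is the VP node built by VP → V NP.
Its mother is the VP built by VP → VP Conj VP.

VP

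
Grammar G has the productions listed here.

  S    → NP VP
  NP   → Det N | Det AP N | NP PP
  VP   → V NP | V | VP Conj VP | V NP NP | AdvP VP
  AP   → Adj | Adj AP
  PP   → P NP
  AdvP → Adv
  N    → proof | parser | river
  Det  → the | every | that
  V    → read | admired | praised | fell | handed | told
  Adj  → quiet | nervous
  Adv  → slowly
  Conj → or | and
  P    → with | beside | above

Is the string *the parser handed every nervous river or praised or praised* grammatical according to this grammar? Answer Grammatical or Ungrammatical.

S
  NP
    Det: the
    N: parser
  VP
    VP
      V: handed
      NP
        Det: every
        AP
          Adj: nervous
        N: river
    Conj: or
    VP
      VP
        V: praised
      Conj: or
      VP
        V: praised
The bracketing above is licensed at every node by one of the given productions, with S at the root.

Grammatical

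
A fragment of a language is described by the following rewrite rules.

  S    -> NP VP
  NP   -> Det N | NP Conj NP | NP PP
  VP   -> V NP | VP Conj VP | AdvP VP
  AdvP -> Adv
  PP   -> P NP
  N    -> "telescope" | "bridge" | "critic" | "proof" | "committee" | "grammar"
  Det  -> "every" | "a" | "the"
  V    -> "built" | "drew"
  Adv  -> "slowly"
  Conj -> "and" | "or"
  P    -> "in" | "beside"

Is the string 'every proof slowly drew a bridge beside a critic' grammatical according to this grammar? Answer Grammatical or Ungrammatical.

S
  NP
    Det: every
    N: proof
  VP
    AdvP
      Adv: slowly
    VP
      V: drew
      NP
        NP
          Det: a
          N: bridge
        PP
          P: beside
          NP
            Det: a
            N: critic
The bracketing above is licensed at every node by one of the given productions, with S at the root.

Grammatical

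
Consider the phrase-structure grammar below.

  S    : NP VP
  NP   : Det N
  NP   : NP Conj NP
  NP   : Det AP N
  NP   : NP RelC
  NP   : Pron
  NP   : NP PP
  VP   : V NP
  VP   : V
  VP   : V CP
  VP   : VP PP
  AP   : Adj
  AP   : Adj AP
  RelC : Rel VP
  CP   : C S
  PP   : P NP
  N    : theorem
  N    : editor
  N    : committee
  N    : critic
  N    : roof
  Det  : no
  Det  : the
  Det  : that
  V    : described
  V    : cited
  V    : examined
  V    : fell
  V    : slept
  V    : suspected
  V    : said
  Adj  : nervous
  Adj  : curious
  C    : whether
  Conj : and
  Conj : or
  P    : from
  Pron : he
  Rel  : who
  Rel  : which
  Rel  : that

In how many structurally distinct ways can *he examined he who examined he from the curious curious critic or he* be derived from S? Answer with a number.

8

Two of the 8 distinct bracketings:
[S [NP [Pron he]] [VP [V examined] [NP [NP [NP [Pron he]] [RelC [Rel who] [VP [V examined] [NP [NP [Pron he]] [PP [P from] [NP [Det the] [AP [Adj curious] [AP [Adj curious]]] [N critic]]]]]]] [Conj or] [NP [Pron he]]]]]
[S [NP [Pron he]] [VP [V examined] [NP [NP [NP [Pron he]] [RelC [Rel who] [VP [VP [V examined] [NP [Pron he]]] [PP [P from] [NP [Det the] [AP [Adj curious] [AP [Adj curious]]] [N critic]]]]]] [Conj or] [NP [Pron he]]]]]
The difference turns on whether NP → NP PP is used at the relevant span, versus an alternative expansion of NP.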